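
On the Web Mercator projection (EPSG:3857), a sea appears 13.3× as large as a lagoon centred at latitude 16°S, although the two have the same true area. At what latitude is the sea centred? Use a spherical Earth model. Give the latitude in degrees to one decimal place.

74.7°

Mercator areal scale is sec²φ, so apparent-area ratio = sec²φ₁ / sec²φ₂ = cos²φ₂ / cos²φ₁.
cos²φ₂ / cos²φ₁ = 13.3  ⇒  cos φ₁ = cos 16° / √13.3 = 0.9613/3.647 = 0.2636.
φ₁ = arccos(0.2636) ≈ 74.7°.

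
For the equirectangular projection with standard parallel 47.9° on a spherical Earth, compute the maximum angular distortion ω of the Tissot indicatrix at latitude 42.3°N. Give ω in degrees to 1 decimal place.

In the equirectangular projection with standard parallel φ₀ = 47.9° (x = Rλ cos φ₀, y = Rφ), meridians are true-scale (h = 1) and the parallel scale is k = cos φ₀ / cos φ.
At 42.3°: h = 1.000, k = 0.9064; principal scales a = 1.000, b = 0.9064.
sin(ω/2) = (a − b)/(a + b) = 0.09357/1.906 = 0.04908, so ω = 2 arcsin(0.04908) ≈ 5.6°.

5.6°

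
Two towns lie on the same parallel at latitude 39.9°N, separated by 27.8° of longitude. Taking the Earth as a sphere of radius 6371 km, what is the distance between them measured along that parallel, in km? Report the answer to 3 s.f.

2370 km

Arc length along a parallel = R cos φ · Δλ (with Δλ in radians).
= 6371 × cos 39.9° × (27.8° × π/180) = 6371 × 0.7672 × 0.4852 ≈ 2370 km.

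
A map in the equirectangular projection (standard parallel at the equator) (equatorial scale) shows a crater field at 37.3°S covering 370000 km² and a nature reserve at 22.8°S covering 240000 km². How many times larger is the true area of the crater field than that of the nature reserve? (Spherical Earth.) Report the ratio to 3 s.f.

Plate carrée has h = 1 and k = sec φ, giving areal scale sec φ; true area = (apparent area) · cos φ.
True area of crater field: 370000 × cos(37.3°) = 370000 × 0.7955 = 294300 km².
True area of nature reserve: 240000 × cos(22.8°) = 240000 × 0.9219 = 221200 km².
Ratio = 294300 / 221200 ≈ 1.33.

1.33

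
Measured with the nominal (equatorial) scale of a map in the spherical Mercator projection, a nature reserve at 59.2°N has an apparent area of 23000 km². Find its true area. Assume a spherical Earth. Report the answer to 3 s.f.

Mercator is conformal, so the point scale is isotropic: h = k = sec φ = 1/cos φ.
Areal scale = k² = sec²φ = 1/cos²(59.2°) = 1/0.5120² = 3.814.
True area = apparent / (areal scale) = 23000 / 3.814 ≈ 6030 km².

6030 km²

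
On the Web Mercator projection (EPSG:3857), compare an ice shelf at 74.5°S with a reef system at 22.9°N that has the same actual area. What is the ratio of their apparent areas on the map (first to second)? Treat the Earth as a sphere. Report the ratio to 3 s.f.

Mercator areal scale is sec²φ.
At 74.5°: sec²(74.5°) = 1/0.2672² = 14.00.
At 22.9°: sec²(22.9°) = 1/0.9212² = 1.178.
Ratio = 14.00/1.178 = cos²(22.9°)/cos²(74.5°) ≈ 11.9.

11.9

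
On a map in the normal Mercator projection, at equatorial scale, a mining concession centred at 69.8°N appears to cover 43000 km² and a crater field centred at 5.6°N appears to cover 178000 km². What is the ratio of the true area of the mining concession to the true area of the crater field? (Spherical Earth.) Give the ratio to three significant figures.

On Mercator the areal scale is sec²φ, so true area = apparent × cos²φ.
True area of mining concession: 43000 × cos²(69.8°) = 43000 × 0.1192 = 5127 km².
True area of crater field: 178000 × cos²(5.6°) = 178000 × 0.9905 = 176300 km².
Ratio = 5127 / 176300 ≈ 0.0291.

0.0291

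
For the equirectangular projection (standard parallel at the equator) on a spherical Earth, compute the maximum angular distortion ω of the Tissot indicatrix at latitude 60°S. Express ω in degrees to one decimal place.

38.9°

Plate carrée maps x = Rλ, y = Rφ. The meridian scale is h = 1 and the parallel scale is k = 1/cos φ = sec φ.
At 60°: h = 1.000, k = 2.000; principal scales a = 2.000, b = 1.000.
sin(ω/2) = (a − b)/(a + b) = 1.0000/3.000 = 0.3333, so ω = 2 arcsin(0.3333) ≈ 38.9°.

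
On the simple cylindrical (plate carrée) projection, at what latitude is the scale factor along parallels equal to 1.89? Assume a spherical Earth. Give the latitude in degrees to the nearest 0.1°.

Plate carrée: h = 1, k = sec φ along parallels.
sec φ = 1.89  ⇒  cos φ = 0.5291  ⇒  φ ≈ 58.1°.

58.1°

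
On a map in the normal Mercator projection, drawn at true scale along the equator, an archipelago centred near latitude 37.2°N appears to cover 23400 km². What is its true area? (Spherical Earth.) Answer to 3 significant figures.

14800 km²

Mercator is conformal, so the point scale is isotropic: h = k = sec φ = 1/cos φ.
Areal scale = k² = sec²φ = 1/cos²(37.2°) = 1/0.7965² = 1.576.
True area = apparent / (areal scale) = 23400 / 1.576 ≈ 14800 km².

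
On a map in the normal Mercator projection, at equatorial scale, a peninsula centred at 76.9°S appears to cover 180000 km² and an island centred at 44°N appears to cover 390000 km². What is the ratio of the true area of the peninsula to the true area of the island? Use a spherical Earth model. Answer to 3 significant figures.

0.0458

Since Mercator area scale is 1/cos²φ, the true area equals the apparent area multiplied by cos²φ.
True area of peninsula: 180000 × cos²(76.9°) = 180000 × 0.05137 = 9247 km².
True area of island: 390000 × cos²(44°) = 390000 × 0.5174 = 201800 km².
Ratio = 9247 / 201800 ≈ 0.0458.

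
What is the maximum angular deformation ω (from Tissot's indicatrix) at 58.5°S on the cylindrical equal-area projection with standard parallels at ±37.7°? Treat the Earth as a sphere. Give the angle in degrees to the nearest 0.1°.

A cylindrical equal-area projection with standard parallel φ₀ has meridian scale h = cos φ / cos φ₀ and parallel scale k = cos φ₀ / cos φ (so areas are preserved, h·k = 1).
At 58.5°: h = 0.6604, k = 1.514; principal scales a = 1.514, b = 0.6604.
sin(ω/2) = (a − b)/(a + b) = 0.8539/2.175 = 0.3927, so ω = 2 arcsin(0.3927) ≈ 46.2°.

46.2°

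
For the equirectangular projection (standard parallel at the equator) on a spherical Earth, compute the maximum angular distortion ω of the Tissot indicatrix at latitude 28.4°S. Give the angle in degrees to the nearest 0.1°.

For the equirectangular projection with φ₀ = 0 (plate carrée), h = 1 along meridians and k = sec φ along parallels.
At 28.4°: h = 1.000, k = 1.137; principal scales a = 1.137, b = 1.000.
sin(ω/2) = (a − b)/(a + b) = 0.1368/2.137 = 0.06403, so ω = 2 arcsin(0.06403) ≈ 7.3°.

7.3°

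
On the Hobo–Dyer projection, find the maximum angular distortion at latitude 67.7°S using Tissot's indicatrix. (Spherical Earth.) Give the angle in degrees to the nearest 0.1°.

Hobo–Dyer is a cylindrical equal-area projection with standard parallels at ±37.5°. For cylindrical equal-area with standard parallel φ₀, h = cos φ / cos φ₀ and k = cos φ₀ / cos φ, so h·k = 1.
At 67.7°: h = 0.4783, k = 2.091; principal scales a = 2.091, b = 0.4783.
sin(ω/2) = (a − b)/(a + b) = 1.612/2.569 = 0.6277, so ω = 2 arcsin(0.6277) ≈ 77.8°.

77.8°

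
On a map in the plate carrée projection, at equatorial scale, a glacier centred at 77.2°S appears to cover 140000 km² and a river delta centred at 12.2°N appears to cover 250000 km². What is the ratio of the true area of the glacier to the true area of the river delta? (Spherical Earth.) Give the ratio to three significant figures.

Plate carrée has h = 1 and k = sec φ, giving areal scale sec φ; true area = (apparent area) · cos φ.
True area of glacier: 140000 × cos(77.2°) = 140000 × 0.2215 = 31020 km².
True area of river delta: 250000 × cos(12.2°) = 250000 × 0.9774 = 244400 km².
Ratio = 31020 / 244400 ≈ 0.127.

0.127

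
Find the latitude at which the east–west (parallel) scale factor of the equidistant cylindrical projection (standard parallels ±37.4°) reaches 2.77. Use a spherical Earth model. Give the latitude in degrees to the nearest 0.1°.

The equidistant cylindrical projection with φ₀ = 37.4° has h = 1 (meridians true) and k = cos φ₀ / cos φ along parallels.
k = cos φ₀ / cos φ = 2.77  ⇒  cos φ = cos 37.4° / 2.77 = 0.2868.
φ = arccos(0.2868) ≈ 73.3°.

73.3°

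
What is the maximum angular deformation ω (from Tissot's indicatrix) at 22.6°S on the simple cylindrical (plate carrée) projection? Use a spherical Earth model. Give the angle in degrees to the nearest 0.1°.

4.6°

Plate carrée maps x = Rλ, y = Rφ. The meridian scale is h = 1 and the parallel scale is k = 1/cos φ = sec φ.
At 22.6°: h = 1.000, k = 1.083; principal scales a = 1.083, b = 1.000.
sin(ω/2) = (a − b)/(a + b) = 0.08318/2.083 = 0.03993, so ω = 2 arcsin(0.03993) ≈ 4.6°.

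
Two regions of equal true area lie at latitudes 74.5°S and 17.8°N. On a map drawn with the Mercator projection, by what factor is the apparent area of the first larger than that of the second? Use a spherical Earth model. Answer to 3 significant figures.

Mercator is conformal with k = sec φ, so areal scale = k² = sec²φ.
At 74.5°: sec²(74.5°) = 1/0.2672² = 14.00.
At 17.8°: sec²(17.8°) = 1/0.9521² = 1.103.
Ratio = 14.00/1.103 = cos²(17.8°)/cos²(74.5°) ≈ 12.7.

12.7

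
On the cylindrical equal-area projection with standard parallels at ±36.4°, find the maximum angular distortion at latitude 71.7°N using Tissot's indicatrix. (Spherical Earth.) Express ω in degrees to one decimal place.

94.8°

Cylindrical equal-area (φ₀ = 36.4°): h = cos φ / cos 36.4° along meridians, k = cos 36.4° / cos φ along parallels; h·k = 1.
At 71.7°: h = 0.3901, k = 2.563; principal scales a = 2.563, b = 0.3901.
sin(ω/2) = (a − b)/(a + b) = 2.173/2.954 = 0.7358, so ω = 2 arcsin(0.7358) ≈ 94.8°.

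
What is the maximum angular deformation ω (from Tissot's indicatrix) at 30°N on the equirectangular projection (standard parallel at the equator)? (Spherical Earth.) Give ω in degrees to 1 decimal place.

Plate carrée maps x = Rλ, y = Rφ. The meridian scale is h = 1 and the parallel scale is k = 1/cos φ = sec φ.
At 30°: h = 1.000, k = 1.155; principal scales a = 1.155, b = 1.000.
sin(ω/2) = (a − b)/(a + b) = 0.1547/2.155 = 0.07180, so ω = 2 arcsin(0.07180) ≈ 8.2°.

8.2°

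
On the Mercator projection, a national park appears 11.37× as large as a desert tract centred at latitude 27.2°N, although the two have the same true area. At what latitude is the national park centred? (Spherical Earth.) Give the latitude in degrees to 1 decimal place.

74.7°

Mercator areal scale is sec²φ, so apparent-area ratio = sec²φ₁ / sec²φ₂ = cos²φ₂ / cos²φ₁.
cos²φ₂ / cos²φ₁ = 11.37  ⇒  cos φ₁ = cos 27.2° / √11.37 = 0.8894/3.372 = 0.2638.
φ₁ = arccos(0.2638) ≈ 74.7°.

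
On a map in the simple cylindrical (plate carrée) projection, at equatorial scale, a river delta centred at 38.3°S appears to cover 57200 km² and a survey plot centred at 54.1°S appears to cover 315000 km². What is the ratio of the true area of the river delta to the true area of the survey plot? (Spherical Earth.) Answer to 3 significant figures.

0.243

Plate carrée has h = 1 and k = sec φ, giving areal scale sec φ; true area = (apparent area) · cos φ.
True area of river delta: 57200 × cos(38.3°) = 57200 × 0.7848 = 44890 km².
True area of survey plot: 315000 × cos(54.1°) = 315000 × 0.5864 = 184700 km².
Ratio = 44890 / 184700 ≈ 0.243.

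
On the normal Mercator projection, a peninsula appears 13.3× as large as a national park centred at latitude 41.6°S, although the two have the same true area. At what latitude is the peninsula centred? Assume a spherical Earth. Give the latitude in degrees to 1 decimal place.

For equal true areas on Mercator, apparent areas scale as sec²φ, so the ratio is cos²φ₂ / cos²φ₁.
cos²φ₂ / cos²φ₁ = 13.3  ⇒  cos φ₁ = cos 41.6° / √13.3 = 0.7478/3.647 = 0.2050.
φ₁ = arccos(0.2050) ≈ 78.2°.

78.2°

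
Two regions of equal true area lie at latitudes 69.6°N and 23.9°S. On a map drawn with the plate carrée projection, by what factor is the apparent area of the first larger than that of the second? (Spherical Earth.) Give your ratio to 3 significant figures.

Plate carrée maps x = Rλ, y = Rφ. The meridian scale is h = 1 and the parallel scale is k = 1/cos φ = sec φ.
Areal scale at 69.6°: h·k = 1.000 × 2.869 = 2.869.
Areal scale at 23.9°: h·k = 1.000 × 1.094 = 1.094.
Ratio = 2.869/1.094 ≈ 2.62.

2.62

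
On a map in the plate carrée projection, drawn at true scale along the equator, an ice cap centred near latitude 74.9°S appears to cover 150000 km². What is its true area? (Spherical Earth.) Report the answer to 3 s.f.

In the plate carrée (x = Rλ, y = Rφ), meridians are true-scale (h = 1) and parallels are stretched by k = sec φ.
Areal scale = h·k = 1 × sec φ; at 74.9°, h = 1.000, k = 3.839, so h·k = 3.839.
True area = apparent / (areal scale) = 150000 / 3.839 ≈ 39100 km².

39100 km²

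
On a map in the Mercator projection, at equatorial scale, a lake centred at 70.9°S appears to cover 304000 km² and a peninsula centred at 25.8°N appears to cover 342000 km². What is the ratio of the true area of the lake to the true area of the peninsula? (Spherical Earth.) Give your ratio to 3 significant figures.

On Mercator the areal scale is sec²φ, so true area = apparent × cos²φ.
True area of lake: 304000 × cos²(70.9°) = 304000 × 0.1071 = 32550 km².
True area of peninsula: 342000 × cos²(25.8°) = 342000 × 0.8106 = 277200 km².
Ratio = 32550 / 277200 ≈ 0.117.

0.117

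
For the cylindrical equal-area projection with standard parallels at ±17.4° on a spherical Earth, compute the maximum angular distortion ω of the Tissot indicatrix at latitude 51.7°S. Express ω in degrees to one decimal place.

48.0°

A cylindrical equal-area projection with standard parallel φ₀ has meridian scale h = cos φ / cos φ₀ and parallel scale k = cos φ₀ / cos φ (so areas are preserved, h·k = 1).
At 51.7°: h = 0.6495, k = 1.540; principal scales a = 1.540, b = 0.6495.
sin(ω/2) = (a − b)/(a + b) = 0.8901/2.189 = 0.4066, so ω = 2 arcsin(0.4066) ≈ 48.0°.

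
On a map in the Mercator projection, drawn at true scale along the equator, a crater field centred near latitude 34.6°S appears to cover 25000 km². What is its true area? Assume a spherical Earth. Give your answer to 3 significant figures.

For Mercator, h = k = sec φ (a conformal cylindrical projection has a single point scale, 1/cos φ).
Areal scale = k² = sec²φ = 1/cos²(34.6°) = 1/0.8231² = 1.476.
True area = apparent / (areal scale) = 25000 / 1.476 ≈ 16900 km².

16900 km²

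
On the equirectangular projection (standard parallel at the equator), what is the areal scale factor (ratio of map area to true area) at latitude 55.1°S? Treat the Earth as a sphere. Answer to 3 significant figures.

1.75

In the plate carrée (x = Rλ, y = Rφ), meridians are true-scale (h = 1) and parallels are stretched by k = sec φ.
Areal scale = h·k = 1 × sec φ; at 55.1°, h = 1.000, k = 1.748, so h·k = 1.748.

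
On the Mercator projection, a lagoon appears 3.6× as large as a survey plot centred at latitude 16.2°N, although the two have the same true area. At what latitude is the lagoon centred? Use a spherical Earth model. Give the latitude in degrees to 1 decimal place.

For equal true areas on Mercator, apparent areas scale as sec²φ, so the ratio is cos²φ₂ / cos²φ₁.
cos²φ₂ / cos²φ₁ = 3.6  ⇒  cos φ₁ = cos 16.2° / √3.6 = 0.9603/1.897 = 0.5061.
φ₁ = arccos(0.5061) ≈ 59.6°.

59.6°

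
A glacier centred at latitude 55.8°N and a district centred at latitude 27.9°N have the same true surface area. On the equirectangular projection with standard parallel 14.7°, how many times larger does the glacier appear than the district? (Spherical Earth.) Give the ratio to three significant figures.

1.57

The equidistant cylindrical projection with φ₀ = 14.7° has h = 1 (meridians true) and k = cos φ₀ / cos φ along parallels.
Areal scale at 55.8°: h·k = 1.000 × 1.721 = 1.721.
Areal scale at 27.9°: h·k = 1.000 × 1.094 = 1.094.
Ratio = 1.721/1.094 ≈ 1.57.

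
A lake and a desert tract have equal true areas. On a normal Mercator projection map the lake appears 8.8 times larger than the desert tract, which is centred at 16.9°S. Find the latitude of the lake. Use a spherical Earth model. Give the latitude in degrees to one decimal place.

For equal true areas on Mercator, apparent areas scale as sec²φ, so the ratio is cos²φ₂ / cos²φ₁.
cos²φ₂ / cos²φ₁ = 8.8  ⇒  cos φ₁ = cos 16.9° / √8.8 = 0.9568/2.966 = 0.3225.
φ₁ = arccos(0.3225) ≈ 71.2°.

71.2°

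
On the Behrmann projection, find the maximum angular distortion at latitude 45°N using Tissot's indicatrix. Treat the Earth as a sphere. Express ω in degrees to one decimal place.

The Behrmann projection is cylindrical equal-area with φ₀ = 30°. Cylindrical equal-area (φ₀ = 30°): h = cos φ / cos 30° along meridians, k = cos 30° / cos φ along parallels; h·k = 1.
At 45°: h = 0.8165, k = 1.225; principal scales a = 1.225, b = 0.8165.
sin(ω/2) = (a − b)/(a + b) = 0.4082/2.041 = 0.2000, so ω = 2 arcsin(0.2000) ≈ 23.1°.

23.1°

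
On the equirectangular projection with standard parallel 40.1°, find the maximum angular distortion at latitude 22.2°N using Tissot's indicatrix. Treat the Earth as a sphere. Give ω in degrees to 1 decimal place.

The equidistant cylindrical projection with φ₀ = 40.1° has h = 1 (meridians true) and k = cos φ₀ / cos φ along parallels.
At 22.2°: h = 1.000, k = 0.8262; principal scales a = 1.000, b = 0.8262.
sin(ω/2) = (a − b)/(a + b) = 0.1738/1.826 = 0.09519, so ω = 2 arcsin(0.09519) ≈ 10.9°.

10.9°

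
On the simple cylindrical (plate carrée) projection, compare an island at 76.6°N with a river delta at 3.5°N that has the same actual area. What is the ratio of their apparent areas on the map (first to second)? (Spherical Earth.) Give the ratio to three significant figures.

4.31

For the equirectangular projection with φ₀ = 0 (plate carrée), h = 1 along meridians and k = sec φ along parallels.
Areal scale at 76.6°: h·k = 1.000 × 4.315 = 4.315.
Areal scale at 3.5°: h·k = 1.000 × 1.002 = 1.002.
Ratio = 4.315/1.002 ≈ 4.31.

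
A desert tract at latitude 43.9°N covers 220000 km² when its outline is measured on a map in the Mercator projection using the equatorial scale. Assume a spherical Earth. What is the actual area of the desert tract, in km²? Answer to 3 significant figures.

Mercator is conformal, so the point scale is isotropic: h = k = sec φ = 1/cos φ.
Areal scale = k² = sec²φ = 1/cos²(43.9°) = 1/0.7206² = 1.926.
True area = apparent / (areal scale) = 220000 / 1.926 ≈ 114000 km².

114000 km²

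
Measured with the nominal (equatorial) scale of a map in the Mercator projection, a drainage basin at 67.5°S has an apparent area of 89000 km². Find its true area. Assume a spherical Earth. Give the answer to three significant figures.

Mercator is conformal, so the point scale is isotropic: h = k = sec φ = 1/cos φ.
Areal scale = k² = sec²φ = 1/cos²(67.5°) = 1/0.3827² = 6.828.
True area = apparent / (areal scale) = 89000 / 6.828 ≈ 13000 km².

13000 km²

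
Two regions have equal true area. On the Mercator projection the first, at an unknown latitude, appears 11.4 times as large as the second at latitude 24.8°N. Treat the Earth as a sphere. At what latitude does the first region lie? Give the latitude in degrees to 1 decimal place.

74.4°

Mercator areal scale is sec²φ, so apparent-area ratio = sec²φ₁ / sec²φ₂ = cos²φ₂ / cos²φ₁.
cos²φ₂ / cos²φ₁ = 11.4  ⇒  cos φ₁ = cos 24.8° / √11.4 = 0.9078/3.376 = 0.2689.
φ₁ = arccos(0.2689) ≈ 74.4°.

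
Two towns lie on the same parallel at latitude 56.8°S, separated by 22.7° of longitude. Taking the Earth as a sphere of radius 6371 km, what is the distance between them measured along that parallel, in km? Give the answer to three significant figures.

1380 km

Arc length along a parallel = R cos φ · Δλ (with Δλ in radians).
= 6371 × cos 56.8° × (22.7° × π/180) = 6371 × 0.5476 × 0.3962 ≈ 1380 km.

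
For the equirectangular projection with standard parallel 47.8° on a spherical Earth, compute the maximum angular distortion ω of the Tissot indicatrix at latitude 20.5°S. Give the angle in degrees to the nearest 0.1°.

The equidistant cylindrical projection with φ₀ = 47.8° has h = 1 (meridians true) and k = cos φ₀ / cos φ along parallels.
At 20.5°: h = 1.000, k = 0.7171; principal scales a = 1.000, b = 0.7171.
sin(ω/2) = (a − b)/(a + b) = 0.2829/1.717 = 0.1647, so ω = 2 arcsin(0.1647) ≈ 19.0°.

19.0°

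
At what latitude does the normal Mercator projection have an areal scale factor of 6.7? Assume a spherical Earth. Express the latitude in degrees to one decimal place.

Mercator areal scale is sec²φ.
sec²φ = 6.7  ⇒  cos²φ = 0.1493  ⇒  cos φ = 0.3863.
φ = arccos(0.3863) ≈ 67.3°.

67.3°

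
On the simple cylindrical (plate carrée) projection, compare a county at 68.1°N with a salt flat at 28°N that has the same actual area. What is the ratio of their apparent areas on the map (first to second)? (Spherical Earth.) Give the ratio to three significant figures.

For the equirectangular projection with φ₀ = 0 (plate carrée), h = 1 along meridians and k = sec φ along parallels.
Areal scale at 68.1°: h·k = 1.000 × 2.681 = 2.681.
Areal scale at 28°: h·k = 1.000 × 1.133 = 1.133.
Ratio = 2.681/1.133 ≈ 2.37.

2.37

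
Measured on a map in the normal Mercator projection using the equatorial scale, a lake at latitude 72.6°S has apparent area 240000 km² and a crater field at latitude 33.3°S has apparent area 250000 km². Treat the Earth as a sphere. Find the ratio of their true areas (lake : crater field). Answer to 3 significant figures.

0.123

Since Mercator area scale is 1/cos²φ, the true area equals the apparent area multiplied by cos²φ.
True area of lake: 240000 × cos²(72.6°) = 240000 × 0.08943 = 21460 km².
True area of crater field: 250000 × cos²(33.3°) = 250000 × 0.6986 = 174600 km².
Ratio = 21460 / 174600 ≈ 0.123.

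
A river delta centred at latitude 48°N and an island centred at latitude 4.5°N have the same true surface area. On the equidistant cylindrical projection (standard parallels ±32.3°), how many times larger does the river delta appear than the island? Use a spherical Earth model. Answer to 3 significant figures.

1.49

The equidistant cylindrical projection with φ₀ = 32.3° has h = 1 (meridians true) and k = cos φ₀ / cos φ along parallels.
Areal scale at 48°: h·k = 1.000 × 1.263 = 1.263.
Areal scale at 4.5°: h·k = 1.000 × 0.8479 = 0.8479.
Ratio = 1.263/0.8479 ≈ 1.49.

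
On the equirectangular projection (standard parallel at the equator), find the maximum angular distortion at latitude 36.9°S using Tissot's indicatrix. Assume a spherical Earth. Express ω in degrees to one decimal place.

Plate carrée maps x = Rλ, y = Rφ. The meridian scale is h = 1 and the parallel scale is k = 1/cos φ = sec φ.
At 36.9°: h = 1.000, k = 1.250; principal scales a = 1.250, b = 1.000.
sin(ω/2) = (a − b)/(a + b) = 0.2505/2.250 = 0.1113, so ω = 2 arcsin(0.1113) ≈ 12.8°.

12.8°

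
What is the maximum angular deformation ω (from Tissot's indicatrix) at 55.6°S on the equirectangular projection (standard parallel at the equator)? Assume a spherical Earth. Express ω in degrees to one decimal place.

Plate carrée maps x = Rλ, y = Rφ. The meridian scale is h = 1 and the parallel scale is k = 1/cos φ = sec φ.
At 55.6°: h = 1.000, k = 1.770; principal scales a = 1.770, b = 1.000.
sin(ω/2) = (a − b)/(a + b) = 0.7700/2.770 = 0.2780, so ω = 2 arcsin(0.2780) ≈ 32.3°.

32.3°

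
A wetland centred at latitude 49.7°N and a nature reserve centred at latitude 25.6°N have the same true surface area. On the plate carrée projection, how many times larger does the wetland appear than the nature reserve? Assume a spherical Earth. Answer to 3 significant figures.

1.39

In the plate carrée (x = Rλ, y = Rφ), meridians are true-scale (h = 1) and parallels are stretched by k = sec φ.
Areal scale at 49.7°: h·k = 1.000 × 1.546 = 1.546.
Areal scale at 25.6°: h·k = 1.000 × 1.109 = 1.109.
Ratio = 1.546/1.109 ≈ 1.39.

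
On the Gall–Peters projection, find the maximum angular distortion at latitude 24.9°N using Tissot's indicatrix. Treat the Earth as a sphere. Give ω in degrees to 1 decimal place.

The Gall–Peters projection is cylindrical equal-area with φ₀ = 45°. A cylindrical equal-area projection with standard parallel φ₀ has meridian scale h = cos φ / cos φ₀ and parallel scale k = cos φ₀ / cos φ (so areas are preserved, h·k = 1).
At 24.9°: h = 1.283, k = 0.7796; principal scales a = 1.283, b = 0.7796.
sin(ω/2) = (a − b)/(a + b) = 0.5032/2.062 = 0.2440, so ω = 2 arcsin(0.2440) ≈ 28.2°.

28.2°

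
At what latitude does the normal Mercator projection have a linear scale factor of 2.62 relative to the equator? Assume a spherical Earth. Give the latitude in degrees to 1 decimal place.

67.6°

Mercator scale is k = sec φ = 1/cos φ.
1/cos φ = 2.62  ⇒  cos φ = 0.3817  ⇒  φ = arccos(0.3817) ≈ 67.6°.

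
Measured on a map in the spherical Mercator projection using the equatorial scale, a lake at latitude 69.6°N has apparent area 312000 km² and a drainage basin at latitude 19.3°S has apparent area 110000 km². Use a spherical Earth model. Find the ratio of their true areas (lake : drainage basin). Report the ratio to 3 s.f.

0.387

Mercator's areal exaggeration is sec²φ; hence true area = (apparent area) · cos²φ.
True area of lake: 312000 × cos²(69.6°) = 312000 × 0.1215 = 37910 km².
True area of drainage basin: 110000 × cos²(19.3°) = 110000 × 0.8908 = 97980 km².
Ratio = 37910 / 97980 ≈ 0.387.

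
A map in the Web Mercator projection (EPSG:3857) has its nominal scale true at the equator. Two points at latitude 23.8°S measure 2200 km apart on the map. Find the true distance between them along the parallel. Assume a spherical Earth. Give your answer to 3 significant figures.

2010 km

The Mercator projection is conformal; its linear scale factor is the same in every direction and equals sec φ = 1/cos φ.
Along the parallel at 23.8°, map distances are exaggerated by k = sec 23.8° = 1.093.
True distance = 2200 / 1.093 = 2200 × cos 23.8° ≈ 2010 km.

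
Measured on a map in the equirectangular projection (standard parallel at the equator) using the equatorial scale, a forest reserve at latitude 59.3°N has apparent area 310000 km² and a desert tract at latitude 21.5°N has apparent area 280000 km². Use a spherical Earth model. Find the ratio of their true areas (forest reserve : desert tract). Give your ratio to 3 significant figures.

Plate carrée has h = 1 and k = sec φ, giving areal scale sec φ; true area = (apparent area) · cos φ.
True area of forest reserve: 310000 × cos(59.3°) = 310000 × 0.5105 = 158300 km².
True area of desert tract: 280000 × cos(21.5°) = 280000 × 0.9304 = 260500 km².
Ratio = 158300 / 260500 ≈ 0.608.

0.608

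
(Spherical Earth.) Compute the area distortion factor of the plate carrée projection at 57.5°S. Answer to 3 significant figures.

In the plate carrée (x = Rλ, y = Rφ), meridians are true-scale (h = 1) and parallels are stretched by k = sec φ.
Areal scale = h·k = 1 × sec φ; at 57.5°, h = 1.000, k = 1.861, so h·k = 1.861.

1.86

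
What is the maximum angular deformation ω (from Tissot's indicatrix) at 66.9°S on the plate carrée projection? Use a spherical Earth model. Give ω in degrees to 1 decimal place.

In the plate carrée (x = Rλ, y = Rφ), meridians are true-scale (h = 1) and parallels are stretched by k = sec φ.
At 66.9°: h = 1.000, k = 2.549; principal scales a = 2.549, b = 1.000.
sin(ω/2) = (a − b)/(a + b) = 1.549/3.549 = 0.4364, so ω = 2 arcsin(0.4364) ≈ 51.8°.

51.8°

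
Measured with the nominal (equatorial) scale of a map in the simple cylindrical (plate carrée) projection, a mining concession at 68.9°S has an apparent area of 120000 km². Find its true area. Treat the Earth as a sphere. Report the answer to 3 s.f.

43200 km²

In the plate carrée (x = Rλ, y = Rφ), meridians are true-scale (h = 1) and parallels are stretched by k = sec φ.
Areal scale = h·k = 1 × sec φ; at 68.9°, h = 1.000, k = 2.778, so h·k = 2.778.
True area = apparent / (areal scale) = 120000 / 2.778 ≈ 43200 km².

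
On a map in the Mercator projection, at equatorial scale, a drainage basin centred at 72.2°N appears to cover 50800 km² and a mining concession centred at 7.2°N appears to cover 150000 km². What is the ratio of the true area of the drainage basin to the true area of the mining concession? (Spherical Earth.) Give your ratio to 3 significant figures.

0.0322

On Mercator the areal scale is sec²φ, so true area = apparent × cos²φ.
True area of drainage basin: 50800 × cos²(72.2°) = 50800 × 0.09345 = 4747 km².
True area of mining concession: 150000 × cos²(7.2°) = 150000 × 0.9843 = 147600 km².
Ratio = 4747 / 147600 ≈ 0.0322.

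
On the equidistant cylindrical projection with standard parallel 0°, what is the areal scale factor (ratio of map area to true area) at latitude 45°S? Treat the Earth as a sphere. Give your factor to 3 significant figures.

In the plate carrée (x = Rλ, y = Rφ), meridians are true-scale (h = 1) and parallels are stretched by k = sec φ.
Areal scale = h·k = 1 × sec φ; at 45°, h = 1.000, k = 1.414, so h·k = 1.414.

1.41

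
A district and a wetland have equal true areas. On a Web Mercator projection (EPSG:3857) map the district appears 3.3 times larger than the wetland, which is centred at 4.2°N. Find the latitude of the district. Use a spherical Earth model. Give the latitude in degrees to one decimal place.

56.7°

On Mercator, (apparent₁)/(apparent₂) = sec²φ₁ / sec²φ₂ when true areas are equal.
cos²φ₂ / cos²φ₁ = 3.3  ⇒  cos φ₁ = cos 4.2° / √3.3 = 0.9973/1.817 = 0.5490.
φ₁ = arccos(0.5490) ≈ 56.7°.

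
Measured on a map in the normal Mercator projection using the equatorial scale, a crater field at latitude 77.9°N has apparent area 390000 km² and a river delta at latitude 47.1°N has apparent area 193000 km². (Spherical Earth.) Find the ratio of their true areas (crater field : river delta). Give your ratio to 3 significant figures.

Since Mercator area scale is 1/cos²φ, the true area equals the apparent area multiplied by cos²φ.
True area of crater field: 390000 × cos²(77.9°) = 390000 × 0.04394 = 17140 km².
True area of river delta: 193000 × cos²(47.1°) = 193000 × 0.4634 = 89430 km².
Ratio = 17140 / 89430 ≈ 0.192.

0.192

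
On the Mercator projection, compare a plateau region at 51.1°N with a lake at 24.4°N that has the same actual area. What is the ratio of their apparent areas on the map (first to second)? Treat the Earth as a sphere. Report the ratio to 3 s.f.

Mercator areal scale is sec²φ.
At 51.1°: sec²(51.1°) = 1/0.6280² = 2.536.
At 24.4°: sec²(24.4°) = 1/0.9107² = 1.206.
Ratio = 2.536/1.206 = cos²(24.4°)/cos²(51.1°) ≈ 2.10.

2.10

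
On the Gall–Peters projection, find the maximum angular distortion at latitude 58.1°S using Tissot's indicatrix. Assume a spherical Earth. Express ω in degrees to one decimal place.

32.9°

Gall–Peters is a cylindrical equal-area projection with standard parallels at ±45°. Cylindrical equal-area (φ₀ = 45°): h = cos φ / cos 45° along meridians, k = cos 45° / cos φ along parallels; h·k = 1.
At 58.1°: h = 0.7473, k = 1.338; principal scales a = 1.338, b = 0.7473.
sin(ω/2) = (a − b)/(a + b) = 0.5908/2.085 = 0.2833, so ω = 2 arcsin(0.2833) ≈ 32.9°.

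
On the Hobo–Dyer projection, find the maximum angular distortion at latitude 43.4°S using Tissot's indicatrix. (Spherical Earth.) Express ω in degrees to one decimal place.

10.1°

Hobo–Dyer is a cylindrical equal-area projection with standard parallels at ±37.5°. Cylindrical equal-area (φ₀ = 37.5°): h = cos φ / cos 37.5° along meridians, k = cos 37.5° / cos φ along parallels; h·k = 1.
At 43.4°: h = 0.9158, k = 1.092; principal scales a = 1.092, b = 0.9158.
sin(ω/2) = (a − b)/(a + b) = 0.1761/2.008 = 0.08770, so ω = 2 arcsin(0.08770) ≈ 10.1°.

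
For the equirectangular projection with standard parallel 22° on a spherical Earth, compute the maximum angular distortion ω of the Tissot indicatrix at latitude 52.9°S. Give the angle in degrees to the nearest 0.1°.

The equidistant cylindrical projection with φ₀ = 22° has h = 1 (meridians true) and k = cos φ₀ / cos φ along parallels.
At 52.9°: h = 1.000, k = 1.537; principal scales a = 1.537, b = 1.000.
sin(ω/2) = (a − b)/(a + b) = 0.5371/2.537 = 0.2117, so ω = 2 arcsin(0.2117) ≈ 24.4°.

24.4°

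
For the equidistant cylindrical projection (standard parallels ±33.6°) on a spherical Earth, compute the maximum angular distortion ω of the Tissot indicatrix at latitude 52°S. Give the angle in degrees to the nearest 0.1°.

The equidistant cylindrical projection with φ₀ = 33.6° has h = 1 (meridians true) and k = cos φ₀ / cos φ along parallels.
At 52°: h = 1.000, k = 1.353; principal scales a = 1.353, b = 1.000.
sin(ω/2) = (a − b)/(a + b) = 0.3529/2.353 = 0.1500, so ω = 2 arcsin(0.1500) ≈ 17.3°.

17.3°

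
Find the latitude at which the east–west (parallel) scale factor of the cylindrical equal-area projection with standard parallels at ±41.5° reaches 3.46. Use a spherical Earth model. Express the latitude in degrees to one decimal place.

77.5°

Cylindrical equal-area (φ₀ = 41.5°): h = cos φ / cos 41.5° along meridians, k = cos 41.5° / cos φ along parallels; h·k = 1.
k = cos φ₀ / cos φ = 3.46  ⇒  cos φ = cos 41.5° / 3.46 = 0.2165.
φ = arccos(0.2165) ≈ 77.5°.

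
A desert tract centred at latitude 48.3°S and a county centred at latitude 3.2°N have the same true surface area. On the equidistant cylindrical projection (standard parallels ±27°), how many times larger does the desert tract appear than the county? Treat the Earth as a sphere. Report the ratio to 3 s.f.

In the equirectangular projection with standard parallel φ₀ = 27° (x = Rλ cos φ₀, y = Rφ), meridians are true-scale (h = 1) and the parallel scale is k = cos φ₀ / cos φ.
Areal scale at 48.3°: h·k = 1.000 × 1.339 = 1.339.
Areal scale at 3.2°: h·k = 1.000 × 0.8924 = 0.8924.
Ratio = 1.339/0.8924 ≈ 1.50.

1.50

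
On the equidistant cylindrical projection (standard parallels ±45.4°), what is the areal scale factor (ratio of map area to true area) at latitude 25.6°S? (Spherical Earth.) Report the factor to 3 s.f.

0.779

With standard parallel φ₀ = 45.4°, the equirectangular projection gives x = Rλ cos φ₀, y = Rφ, so h = 1 and k = cos 45.4° / cos φ.
Areal scale = h·k = 1 × cos φ₀ / cos φ; at 25.6°, h = 1.000, k = 0.7786, so h·k = 0.7786.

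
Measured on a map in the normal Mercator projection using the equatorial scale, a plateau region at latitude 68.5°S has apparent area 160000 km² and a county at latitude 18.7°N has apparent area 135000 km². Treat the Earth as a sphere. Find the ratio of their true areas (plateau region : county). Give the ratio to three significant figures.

On Mercator the areal scale is sec²φ, so true area = apparent × cos²φ.
True area of plateau region: 160000 × cos²(68.5°) = 160000 × 0.1343 = 21490 km².
True area of county: 135000 × cos²(18.7°) = 135000 × 0.8972 = 121100 km².
Ratio = 21490 / 121100 ≈ 0.177.

0.177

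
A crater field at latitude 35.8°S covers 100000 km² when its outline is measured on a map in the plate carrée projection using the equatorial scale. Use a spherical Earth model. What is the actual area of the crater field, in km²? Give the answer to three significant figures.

Plate carrée maps x = Rλ, y = Rφ. The meridian scale is h = 1 and the parallel scale is k = 1/cos φ = sec φ.
Areal scale = h·k = 1 × sec φ; at 35.8°, h = 1.000, k = 1.233, so h·k = 1.233.
True area = apparent / (areal scale) = 100000 / 1.233 ≈ 81100 km².

81100 km²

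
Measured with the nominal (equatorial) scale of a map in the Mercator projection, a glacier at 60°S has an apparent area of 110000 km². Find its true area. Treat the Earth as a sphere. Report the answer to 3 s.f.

For Mercator, h = k = sec φ (a conformal cylindrical projection has a single point scale, 1/cos φ).
Areal scale = k² = sec²φ = 1/cos²(60°) = 1/0.5000² = 4.000.
True area = apparent / (areal scale) = 110000 / 4.000 ≈ 27500 km².

27500 km²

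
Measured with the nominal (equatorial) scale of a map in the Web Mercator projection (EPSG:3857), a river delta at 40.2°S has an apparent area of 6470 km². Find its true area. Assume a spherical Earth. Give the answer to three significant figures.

3770 km²

Mercator is conformal, so the point scale is isotropic: h = k = sec φ = 1/cos φ.
Areal scale = k² = sec²φ = 1/cos²(40.2°) = 1/0.7638² = 1.714.
True area = apparent / (areal scale) = 6470 / 1.714 ≈ 3770 km².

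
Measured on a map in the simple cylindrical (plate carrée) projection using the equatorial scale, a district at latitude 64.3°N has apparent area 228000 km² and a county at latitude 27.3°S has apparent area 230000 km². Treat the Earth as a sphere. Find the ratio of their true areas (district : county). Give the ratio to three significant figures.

On the plate carrée, areal scale = h·k = 1 × sec φ, so true area = apparent × cos φ.
True area of district: 228000 × cos(64.3°) = 228000 × 0.4337 = 98870 km².
True area of county: 230000 × cos(27.3°) = 230000 × 0.8886 = 204400 km².
Ratio = 98870 / 204400 ≈ 0.484.

0.484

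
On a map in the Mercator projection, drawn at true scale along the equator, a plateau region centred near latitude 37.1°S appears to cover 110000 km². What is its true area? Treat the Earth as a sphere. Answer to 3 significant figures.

The Mercator projection is conformal; its linear scale factor is the same in every direction and equals sec φ = 1/cos φ.
Areal scale = k² = sec²φ = 1/cos²(37.1°) = 1/0.7976² = 1.572.
True area = apparent / (areal scale) = 110000 / 1.572 ≈ 70000 km².

70000 km²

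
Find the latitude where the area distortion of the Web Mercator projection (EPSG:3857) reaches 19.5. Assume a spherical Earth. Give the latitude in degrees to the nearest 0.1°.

76.9°

Mercator areal scale is sec²φ.
sec²φ = 19.5  ⇒  cos²φ = 0.05128  ⇒  cos φ = 0.2265.
φ = arccos(0.2265) ≈ 76.9°.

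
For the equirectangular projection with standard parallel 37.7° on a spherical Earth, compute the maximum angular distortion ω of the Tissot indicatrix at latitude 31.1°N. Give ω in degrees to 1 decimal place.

The equidistant cylindrical projection with φ₀ = 37.7° has h = 1 (meridians true) and k = cos φ₀ / cos φ along parallels.
At 31.1°: h = 1.000, k = 0.9240; principal scales a = 1.000, b = 0.9240.
sin(ω/2) = (a − b)/(a + b) = 0.07596/1.924 = 0.03948, so ω = 2 arcsin(0.03948) ≈ 4.5°.

4.5°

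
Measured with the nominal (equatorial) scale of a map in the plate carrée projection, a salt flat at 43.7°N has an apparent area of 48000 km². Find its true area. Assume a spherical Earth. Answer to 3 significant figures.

Plate carrée maps x = Rλ, y = Rφ. The meridian scale is h = 1 and the parallel scale is k = 1/cos φ = sec φ.
Areal scale = h·k = 1 × sec φ; at 43.7°, h = 1.000, k = 1.383, so h·k = 1.383.
True area = apparent / (areal scale) = 48000 / 1.383 ≈ 34700 km².

34700 km²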